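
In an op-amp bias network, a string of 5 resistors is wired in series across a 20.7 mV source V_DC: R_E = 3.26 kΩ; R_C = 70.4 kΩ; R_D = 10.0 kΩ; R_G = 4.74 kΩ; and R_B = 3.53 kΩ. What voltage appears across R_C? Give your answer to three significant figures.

Series total: ΣR = 3.26 + 70.4 + 10.0 + 4.74 + 3.53 = 91.93 kΩ.
V = V_DC · R/ΣR = 20.7 × 0.7658 = 15.85 mV.

V ≈ 15.9 mV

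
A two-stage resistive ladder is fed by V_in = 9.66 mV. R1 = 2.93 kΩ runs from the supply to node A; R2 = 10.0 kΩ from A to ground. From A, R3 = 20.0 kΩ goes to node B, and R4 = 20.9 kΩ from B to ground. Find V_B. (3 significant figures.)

V_B ≈ 3.62 mV

The second stage (R3 + R4 = 40.90 kΩ) loads node A in parallel with R2.
R2 ‖ (R3+R4) = 8.035 kΩ.
First divider: V_A = V_in · 8.035/(2.93 + 8.035) = 7.079 mV.
Stage 2 is unloaded, so V_B = V_A · R4/(R3+R4) = 7.079 × 20.9/40.90 = 3.617 mV.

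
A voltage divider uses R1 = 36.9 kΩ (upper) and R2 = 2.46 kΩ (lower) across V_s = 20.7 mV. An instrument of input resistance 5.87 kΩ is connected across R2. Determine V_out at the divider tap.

V_out ≈ 0.929 mV

First combine the lower leg with the load: R2 ‖ R_L = 1.734 kΩ.
Now apply the divider: V_out = 20.7 × 0.04487 = 0.9288 mV.
(Unloaded it would be 1.29 mV; the load pulls it down.)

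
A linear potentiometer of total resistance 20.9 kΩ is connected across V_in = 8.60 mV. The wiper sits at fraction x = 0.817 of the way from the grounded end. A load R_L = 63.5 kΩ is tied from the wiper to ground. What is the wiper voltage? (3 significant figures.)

V_out ≈ 6.70 mV

Split the track: R_lower = x·R_p = 17.08 kΩ, R_upper = (1−x)·R_p = 3.825 kΩ.
R_L loads the lower segment: effective lower R = 13.46 kΩ.
V_out = 8.60 × 13.46/(3.825 + 13.46) = 6.697 mV.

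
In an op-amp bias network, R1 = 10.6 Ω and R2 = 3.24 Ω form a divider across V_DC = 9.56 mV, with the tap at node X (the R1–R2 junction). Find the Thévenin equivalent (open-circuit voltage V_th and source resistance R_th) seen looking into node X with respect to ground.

V_th ≈ 2.24 mV, R_th ≈ 2.48 Ω

Open-circuit (no load on X): V_th = V_DC · R2/(R1 + R2) = 9.56 × 3.24/(10.60 + 3.24) = 2.238 mV.
With V_DC suppressed (replaced by a short), R_th = R1 ‖ R2 = (10.60 × 3.24)/(10.60 + 3.24) = 2.482 Ω.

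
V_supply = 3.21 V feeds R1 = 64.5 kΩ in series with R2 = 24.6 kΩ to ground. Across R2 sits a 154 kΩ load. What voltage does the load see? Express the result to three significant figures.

V_out ≈ 0.794 V

R2 ‖ R_L = (24.6 × 154)/(24.6 + 154) = 21.21 kΩ.
Voltage divider with the loaded lower leg: V_out = 3.21 × 21.21/(64.5 + 21.21) = 3.21 × 0.2475 = 0.7944 V.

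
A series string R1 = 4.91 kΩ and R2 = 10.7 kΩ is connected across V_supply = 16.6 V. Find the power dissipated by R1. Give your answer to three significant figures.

P ≈ 5.55 mW

Series current I = V_supply/ΣR = 16.6/15.61 = 1.063 mA.
V(R1) = I·R = 5.221 V; P = V·I = 5.221 × 1.063 = 5.553 mW.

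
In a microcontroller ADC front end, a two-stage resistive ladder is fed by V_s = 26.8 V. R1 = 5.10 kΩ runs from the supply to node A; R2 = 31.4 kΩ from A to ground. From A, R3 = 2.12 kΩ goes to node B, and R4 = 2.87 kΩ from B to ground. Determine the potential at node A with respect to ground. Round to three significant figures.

The second stage (R3 + R4 = 4.990 kΩ) loads node A in parallel with R2.
R2 ‖ (R3+R4) = 4.306 kΩ.
V_A = 26.8 × 4.306/(5.10 + 4.306) = 12.27 V.

V_A ≈ 12.3 V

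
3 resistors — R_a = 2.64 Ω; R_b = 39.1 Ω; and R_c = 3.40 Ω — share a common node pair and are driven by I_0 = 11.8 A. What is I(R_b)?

I ≈ 0.432 A

Total conductance ΣG = 1/2.64 + 1/39.1 + 1/3.40 = 0.6985 (units of 1/Ω).
Current divider: I(R_b) = I_0 · G_k/ΣG = 11.8 × (0.02558/0.6985) = 11.8 × 0.03662 = 0.4321 A.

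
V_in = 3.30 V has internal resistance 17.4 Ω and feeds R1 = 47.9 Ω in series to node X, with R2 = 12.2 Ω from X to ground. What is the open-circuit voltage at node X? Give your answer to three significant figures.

R1' = 17.4 + 47.9 = 65.30 Ω (source resistance + R1).
Open-circuit (no load on X): V_th = V_in · R2/(R1' + R2) = 3.30 × 12.2/(65.30 + 12.2) = 0.5195 V.

V_th ≈ 0.519 V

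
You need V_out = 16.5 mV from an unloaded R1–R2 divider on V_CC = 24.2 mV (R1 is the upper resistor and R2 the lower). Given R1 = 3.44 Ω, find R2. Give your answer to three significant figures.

R2 ≈ 7.37 Ω

The divider ratio is R2/(R1+R2) = 16.5/24.2 = 0.6818.
R2 = R1 · 0.6818/(1 − 0.6818) = 7.371 Ω.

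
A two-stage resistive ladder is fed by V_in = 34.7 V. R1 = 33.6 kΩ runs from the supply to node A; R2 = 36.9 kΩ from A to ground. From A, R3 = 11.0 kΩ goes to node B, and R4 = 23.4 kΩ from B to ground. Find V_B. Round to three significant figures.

Node A sees R2 in parallel with the series input of stage 2, R3 + R4 = 34.40 kΩ.
R2 ‖ (R3+R4) = 17.80 kΩ.
V_A = 34.7 × 17.80/(33.6 + 17.80) = 12.02 V.
V_B = V_A × 0.6802 = 8.175 V.

V_B ≈ 8.18 V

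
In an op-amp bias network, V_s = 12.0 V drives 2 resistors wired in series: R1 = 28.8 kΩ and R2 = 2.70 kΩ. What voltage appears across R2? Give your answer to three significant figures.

V ≈ 1.03 V

Total series resistance ΣR = 28.8 + 2.70 = 31.50 kΩ.
By the voltage-divider rule, V = 12.0 × 2.700/31.50 = 1.029 V.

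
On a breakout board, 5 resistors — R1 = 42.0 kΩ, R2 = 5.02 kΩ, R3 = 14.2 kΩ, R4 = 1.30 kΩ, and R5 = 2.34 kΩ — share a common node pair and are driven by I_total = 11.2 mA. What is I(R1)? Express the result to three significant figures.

Conductances: ΣG = 1/42.0 + 1/5.02 + 1/14.2 + 1/1.30 + 1/2.34 = 1.490 (1/kΩ).
R1 takes the fraction G_k/ΣG = 0.02381/1.490 = 0.01598, so I = 11.2 × 0.01598 = 0.1790 mA.

I ≈ 0.179 mA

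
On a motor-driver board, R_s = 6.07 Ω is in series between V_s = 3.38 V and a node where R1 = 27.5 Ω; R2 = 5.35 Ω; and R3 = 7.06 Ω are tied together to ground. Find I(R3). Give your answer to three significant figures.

I ≈ 0.149 A

Parallel bank: R_p = 1/(1/27.5 + 1/5.35 + 1/7.06) = 2.740 Ω.
Node voltage V_A = V_s · R_p/(R_s + R_p) = 3.38 × 0.3110 = 1.051 V.
I(R3) = V_A / R3 = 1.051/7.06 = 0.1489 A.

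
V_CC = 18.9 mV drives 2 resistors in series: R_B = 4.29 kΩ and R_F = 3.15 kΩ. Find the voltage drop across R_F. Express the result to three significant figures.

Series total: ΣR = 4.29 + 3.15 = 7.440 kΩ.
By the voltage-divider rule, V = 18.9 × 3.150/7.440 = 8.002 mV.

V ≈ 8.00 mV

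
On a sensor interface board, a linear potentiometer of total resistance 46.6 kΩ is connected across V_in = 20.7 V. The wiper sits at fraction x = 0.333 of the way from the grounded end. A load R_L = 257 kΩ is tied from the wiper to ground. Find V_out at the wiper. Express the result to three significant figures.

V_out ≈ 6.63 V

Split the track: R_lower = x·R_p = 15.52 kΩ, R_upper = (1−x)·R_p = 31.08 kΩ.
R_L loads the lower segment: effective lower R = 14.63 kΩ.
V_out = 20.7 × 14.63/(31.08 + 14.63) = 6.626 V.
(Unloaded: V_out = x·V_in = 6.89 V.)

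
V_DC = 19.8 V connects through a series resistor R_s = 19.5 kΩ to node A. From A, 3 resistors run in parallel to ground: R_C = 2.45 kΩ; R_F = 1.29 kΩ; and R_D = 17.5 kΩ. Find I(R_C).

Equivalent of the parallel group: R_p = 0.8061 kΩ.
Node voltage V_A = V_DC · R_p/(R_s + R_p) = 19.8 × 0.03970 = 0.7860 V.
Branch current I = V_A/R_C = 0.7860/2.45 = 0.3208 mA.
(Equivalently: I_total = 0.9751 mA, then current-divider fraction G_k/ΣG = 0.3290.)

I ≈ 0.321 mA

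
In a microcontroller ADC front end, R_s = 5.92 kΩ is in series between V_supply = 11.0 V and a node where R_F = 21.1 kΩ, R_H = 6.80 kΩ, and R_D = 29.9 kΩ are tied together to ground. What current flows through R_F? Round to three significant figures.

I ≈ 0.222 mA

Equivalent of the parallel group: R_p = 4.388 kΩ.
Node voltage V_A = V_supply · R_p/(R_s + R_p) = 11.0 × 0.4257 = 4.683 V.
Branch current I = V_A/R_F = 4.683/21.1 = 0.2219 mA.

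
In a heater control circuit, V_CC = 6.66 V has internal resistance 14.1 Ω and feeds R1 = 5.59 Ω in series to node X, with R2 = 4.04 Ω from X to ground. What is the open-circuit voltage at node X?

R1' = 14.1 + 5.59 = 19.69 Ω (source resistance + R1).
Open-circuit (no load on X): V_th = V_CC · R2/(R1' + R2) = 6.66 × 4.04/(19.69 + 4.04) = 1.134 V.

V_th ≈ 1.13 V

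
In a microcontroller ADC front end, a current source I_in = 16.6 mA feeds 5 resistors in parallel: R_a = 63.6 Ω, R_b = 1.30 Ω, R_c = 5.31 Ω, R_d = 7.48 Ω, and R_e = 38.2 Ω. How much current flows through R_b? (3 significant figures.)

Conductances: ΣG = 1/63.6 + 1/1.30 + 1/5.31 + 1/7.48 + 1/38.2 = 1.133 (1/Ω).
By the current-divider rule, I = I_in · G_k/ΣG = 16.6 × 0.6788 = 11.27 mA.

I ≈ 11.3 mA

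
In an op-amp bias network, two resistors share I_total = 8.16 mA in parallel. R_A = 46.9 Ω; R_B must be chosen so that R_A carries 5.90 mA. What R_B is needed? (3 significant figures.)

R_B ≈ 122 Ω

Two-branch current divider: I_A = I_total · R_B/(R_A + R_B).
With f = 0.7230, R_B = R_A · f/(1−f) = 46.9 × 2.611 = 122.4 Ω.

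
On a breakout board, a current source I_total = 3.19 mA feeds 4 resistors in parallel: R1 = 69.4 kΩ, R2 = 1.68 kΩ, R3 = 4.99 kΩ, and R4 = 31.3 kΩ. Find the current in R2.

I ≈ 2.26 mA

Total conductance ΣG = 1/69.4 + 1/1.68 + 1/4.99 + 1/31.3 = 0.8420 (units of 1/kΩ).
Current divider: I(R2) = I_total · G_k/ΣG = 3.19 × (0.5952/0.8420) = 3.19 × 0.7069 = 2.255 mA.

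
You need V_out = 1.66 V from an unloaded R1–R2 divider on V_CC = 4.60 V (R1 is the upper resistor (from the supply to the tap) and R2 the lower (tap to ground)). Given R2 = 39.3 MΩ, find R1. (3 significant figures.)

R1 ≈ 69.6 MΩ

The divider ratio is R2/(R1+R2) = 1.66/4.60 = 0.3609.
R1 = R2·(1/k − 1) = 39.3 × 1.771 = 69.60 MΩ.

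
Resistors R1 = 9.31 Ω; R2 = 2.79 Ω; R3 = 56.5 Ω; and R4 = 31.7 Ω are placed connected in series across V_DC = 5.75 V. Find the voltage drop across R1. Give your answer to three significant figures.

V ≈ 0.534 V

Total series resistance ΣR = 9.31 + 2.79 + 56.5 + 31.7 = 100.3 Ω.
Voltage divider: V = V_DC · (9.310 / 100.3) = 5.75 × 0.09282 = 0.5337 V.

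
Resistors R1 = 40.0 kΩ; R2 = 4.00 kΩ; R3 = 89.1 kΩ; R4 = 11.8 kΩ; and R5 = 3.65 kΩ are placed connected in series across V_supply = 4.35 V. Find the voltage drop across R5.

V ≈ 0.107 V

Series total: ΣR = 40.0 + 4.00 + 89.1 + 11.8 + 3.65 = 148.5 kΩ.
V = V_supply · R/ΣR = 4.35 × 0.02457 = 0.1069 V.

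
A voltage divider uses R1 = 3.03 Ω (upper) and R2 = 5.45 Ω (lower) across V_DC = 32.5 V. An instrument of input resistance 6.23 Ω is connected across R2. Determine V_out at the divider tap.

The load sits in parallel with R2, giving an effective lower resistance R2' = R2·R_L/(R2+R_L) = 2.907 Ω.
Voltage divider with the loaded lower leg: V_out = 32.5 × 2.907/(3.03 + 2.907) = 32.5 × 0.4896 = 15.91 V.

V_out ≈ 15.9 V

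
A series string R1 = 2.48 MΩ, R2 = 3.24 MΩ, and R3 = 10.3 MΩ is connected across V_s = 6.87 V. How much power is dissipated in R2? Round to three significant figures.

P ≈ 0.596 µW

The common current is I = 6.87/16.02 = 0.4288 µA.
V(R2) = I·R = 1.389 V; P = V·I = 1.389 × 0.4288 = 0.5958 µW.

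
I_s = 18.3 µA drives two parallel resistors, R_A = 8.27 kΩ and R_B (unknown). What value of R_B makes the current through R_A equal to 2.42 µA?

R_B ≈ 1.26 kΩ

Two-branch current divider: I_A = I_s · R_B/(R_A + R_B).
2.42/18.3 = R_B/(R_A + R_B) → R_B = R_A · (0.1322)/(1 − 0.1322) = 8.27 × 0.1524 = 1.260 kΩ.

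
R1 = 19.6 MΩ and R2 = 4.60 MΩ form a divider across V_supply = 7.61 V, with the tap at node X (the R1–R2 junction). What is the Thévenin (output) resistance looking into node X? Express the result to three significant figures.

With V_supply suppressed (replaced by a short), R_th = R1 ‖ R2 = (19.60 × 4.60)/(19.60 + 4.60) = 3.726 MΩ.

R_th ≈ 3.73 MΩ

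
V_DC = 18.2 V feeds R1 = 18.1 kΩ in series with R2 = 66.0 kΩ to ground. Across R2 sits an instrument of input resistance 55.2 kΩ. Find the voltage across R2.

V_out ≈ 11.4 V

R2 ‖ R_L = (66.0 × 55.2)/(66.0 + 55.2) = 30.06 kΩ.
Then V_out = V_DC · R2'/(R1 + R2') = 18.2 × 30.06/48.16 = 11.36 V.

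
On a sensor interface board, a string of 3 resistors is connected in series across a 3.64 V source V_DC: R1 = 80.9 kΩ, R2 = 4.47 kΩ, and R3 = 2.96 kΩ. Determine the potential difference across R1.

V ≈ 3.33 V

Total series resistance ΣR = 80.9 + 4.47 + 2.96 = 88.33 kΩ.
By the voltage-divider rule, V = 3.64 × 80.90/88.33 = 3.334 V.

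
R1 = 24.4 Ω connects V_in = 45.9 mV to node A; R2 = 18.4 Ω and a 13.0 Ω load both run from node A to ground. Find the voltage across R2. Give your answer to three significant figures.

V_out ≈ 10.9 mV

R2 ‖ R_L = (18.4 × 13.0)/(18.4 + 13.0) = 7.618 Ω.
Voltage divider with the loaded lower leg: V_out = 45.9 × 7.618/(24.4 + 7.618) = 45.9 × 0.2379 = 10.92 mV.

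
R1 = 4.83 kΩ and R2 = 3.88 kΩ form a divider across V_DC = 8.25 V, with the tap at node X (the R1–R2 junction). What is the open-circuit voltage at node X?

Open-circuit (no load on X): V_th = V_DC · R2/(R1 + R2) = 8.25 × 3.88/(4.830 + 3.88) = 3.675 V.

V_th ≈ 3.68 V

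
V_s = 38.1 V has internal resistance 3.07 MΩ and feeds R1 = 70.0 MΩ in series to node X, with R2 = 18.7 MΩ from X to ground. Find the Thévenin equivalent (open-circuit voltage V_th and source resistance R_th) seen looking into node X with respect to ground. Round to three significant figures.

V_th ≈ 7.76 V, R_th ≈ 14.9 MΩ

R1' = 3.07 + 70.0 = 73.07 MΩ (source resistance + R1).
With X open, the divider is unloaded: V_th = 38.1 × 18.7/91.77 = 7.764 V.
Zeroing V_s shorts the top of R1' to ground, so R_th = R1' ‖ R2 = 14.89 MΩ.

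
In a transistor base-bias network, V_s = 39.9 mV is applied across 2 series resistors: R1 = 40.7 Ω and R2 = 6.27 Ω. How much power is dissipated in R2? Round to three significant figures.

P ≈ 4.52 µW

Series current I = V_s/ΣR = 39.9/46.97 = 0.8495 mA.
P(R2) = I²·R2 = (0.8495)² × 6.27 = 4.525 µW.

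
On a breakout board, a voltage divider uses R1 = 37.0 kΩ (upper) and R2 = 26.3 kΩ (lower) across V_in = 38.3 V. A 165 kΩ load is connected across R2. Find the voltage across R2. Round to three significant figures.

First combine the lower leg with the load: R2 ‖ R_L = 22.68 kΩ.
Then V_out = V_in · R2'/(R1 + R2') = 38.3 × 22.68/59.68 = 14.56 V.

V_out ≈ 14.6 V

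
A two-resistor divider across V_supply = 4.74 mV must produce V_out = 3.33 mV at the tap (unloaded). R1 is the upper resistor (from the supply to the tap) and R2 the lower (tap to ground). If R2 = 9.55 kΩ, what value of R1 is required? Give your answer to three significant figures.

R1 ≈ 4.04 kΩ

V_out/V_supply = R2/(R1+R2) = 0.7025.
R1 = R2·(1/k − 1) = 9.55 × 0.4234 = 4.044 kΩ.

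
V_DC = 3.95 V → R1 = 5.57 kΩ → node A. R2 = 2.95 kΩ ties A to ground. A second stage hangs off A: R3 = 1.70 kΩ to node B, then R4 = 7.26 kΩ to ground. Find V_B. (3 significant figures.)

Node A sees R2 in parallel with the series input of stage 2, R3 + R4 = 8.960 kΩ.
R2 ‖ (R3+R4) = 2.219 kΩ.
So V_A = 3.95 × 0.2849 = 1.125 V.
V_B = V_A × 0.8103 = 0.9119 V.

V_B ≈ 0.912 V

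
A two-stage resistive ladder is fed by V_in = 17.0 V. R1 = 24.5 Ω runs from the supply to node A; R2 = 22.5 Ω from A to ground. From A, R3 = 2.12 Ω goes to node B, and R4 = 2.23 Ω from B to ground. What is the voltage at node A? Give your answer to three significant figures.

Looking into the second stage from A: R3 + R4 = 4.350 Ω appears in parallel with R2.
R2 ‖ (R3+R4) = 3.645 Ω.
V_A = 17.0 × 3.645/(24.5 + 3.645) = 2.202 V.

V_A ≈ 2.20 V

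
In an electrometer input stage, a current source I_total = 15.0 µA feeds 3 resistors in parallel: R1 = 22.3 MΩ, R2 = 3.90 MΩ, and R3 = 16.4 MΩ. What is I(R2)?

Total conductance ΣG = 1/22.3 + 1/3.90 + 1/16.4 = 0.3622 (units of 1/MΩ).
By the current-divider rule, I = I_total · G_k/ΣG = 15.0 × 0.7079 = 10.62 µA.

I ≈ 10.6 µA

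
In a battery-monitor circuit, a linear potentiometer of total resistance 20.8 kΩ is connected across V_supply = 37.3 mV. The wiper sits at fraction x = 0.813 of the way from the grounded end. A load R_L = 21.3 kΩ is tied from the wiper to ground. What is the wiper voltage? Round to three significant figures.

The pot divides into 3.890 kΩ above the wiper and 16.91 kΩ below.
Lower segment in parallel with the load: 16.91 ‖ 21.3 = 9.427 kΩ.
Loaded-divider output: V_out = 37.3 × 0.7079 = 26.40 mV.
(Unloaded: V_out = x·V_supply = 30.3 mV.)

V_out ≈ 26.4 mV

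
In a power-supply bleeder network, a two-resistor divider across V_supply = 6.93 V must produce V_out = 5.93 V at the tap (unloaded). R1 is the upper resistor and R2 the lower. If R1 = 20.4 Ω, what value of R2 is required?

Required fraction k = V_out/V_supply = 0.8557.
Rearranging, R2 = R1·k/(1−k) = 20.4 × 5.930 = 121.0 Ω.

R2 ≈ 121 Ω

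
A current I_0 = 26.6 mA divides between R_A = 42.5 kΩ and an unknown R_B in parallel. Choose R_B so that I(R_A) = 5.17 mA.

R_B ≈ 10.3 kΩ

In a two-way split, I_A/I_0 = R_B/(R_A + R_B).
With f = 0.1944, R_B = R_A · f/(1−f) = 42.5 × 0.2413 = 10.25 kΩ.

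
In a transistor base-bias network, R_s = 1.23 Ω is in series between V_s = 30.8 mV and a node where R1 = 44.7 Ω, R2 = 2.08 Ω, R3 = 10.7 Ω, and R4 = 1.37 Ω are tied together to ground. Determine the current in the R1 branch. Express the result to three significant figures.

I ≈ 0.262 mA

Combine the parallel branches: R_p = (1/44.7 + 1/2.08 + 1/10.7 + 1/1.37)⁻¹ = 0.7538 Ω.
V_A = 30.8 × 0.7538/1.984 = 11.70 mV.
I(R1) = V_A / R1 = 11.70/44.7 = 0.2618 mA.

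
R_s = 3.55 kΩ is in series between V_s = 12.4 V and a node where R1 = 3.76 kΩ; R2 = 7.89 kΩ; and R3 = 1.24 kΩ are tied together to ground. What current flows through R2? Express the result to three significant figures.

I ≈ 0.299 mA

Parallel bank: R_p = 1/(1/3.76 + 1/7.89 + 1/1.24) = 0.8339 kΩ.
V_A by voltage divider: V_A = 12.4 × 0.8339/(3.55 + 0.8339) = 2.359 V.
I(R2) = V_A / R2 = 2.359/7.89 = 0.2990 mA.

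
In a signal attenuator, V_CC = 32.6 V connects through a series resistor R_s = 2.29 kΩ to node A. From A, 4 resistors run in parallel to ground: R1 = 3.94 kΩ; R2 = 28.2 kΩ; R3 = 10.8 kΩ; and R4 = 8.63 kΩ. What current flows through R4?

I ≈ 1.77 mA

Equivalent of the parallel group: R_p = 2.009 kΩ.
V_A by voltage divider: V_A = 32.6 × 2.009/(2.29 + 2.009) = 15.23 V.
Branch current I = V_A/R4 = 15.23/8.63 = 1.765 mA.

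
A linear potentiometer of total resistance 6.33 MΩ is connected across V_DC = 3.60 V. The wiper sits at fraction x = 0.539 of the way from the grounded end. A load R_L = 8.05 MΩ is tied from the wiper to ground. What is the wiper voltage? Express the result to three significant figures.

Split the track: R_lower = x·R_p = 3.412 MΩ, R_upper = (1−x)·R_p = 2.918 MΩ.
R_L loads the lower segment: effective lower R = 2.396 MΩ.
Then V_out = V_DC · 2.396/(2.918 + 2.396) = 1.623 V.
(Unloaded: V_out = x·V_DC = 1.94 V.)

V_out ≈ 1.62 V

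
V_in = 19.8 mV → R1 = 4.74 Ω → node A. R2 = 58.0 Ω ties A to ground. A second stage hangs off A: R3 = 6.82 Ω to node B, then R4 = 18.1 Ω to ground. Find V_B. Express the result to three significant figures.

Node A sees R2 in parallel with the series input of stage 2, R3 + R4 = 24.92 Ω.
Effective lower resistance at A: R2 ‖ 24.92 = 17.43 Ω.
V_A = 19.8 × 17.43/(4.74 + 17.43) = 15.57 mV.
Then the unloaded second divider: V_B = V_A × R4/(R3+R4) = 15.57 × 0.7263 = 11.31 mV.

V_B ≈ 11.3 mV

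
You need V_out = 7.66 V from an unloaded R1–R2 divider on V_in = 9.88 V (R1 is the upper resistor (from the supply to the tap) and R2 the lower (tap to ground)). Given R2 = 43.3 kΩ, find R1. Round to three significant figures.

R1 ≈ 12.5 kΩ

V_out/V_in = R2/(R1+R2) = 0.7753.
So R1 = R2 · (V_in/V_out − 1) = 43.3 × (9.88/7.66 − 1) = 43.3 × 0.2898 = 12.55 kΩ.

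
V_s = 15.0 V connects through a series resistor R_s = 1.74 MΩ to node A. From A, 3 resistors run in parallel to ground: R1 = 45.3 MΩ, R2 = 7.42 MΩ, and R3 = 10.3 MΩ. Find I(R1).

I ≈ 0.230 µA

Equivalent of the parallel group: R_p = 3.938 MΩ.
V_A by voltage divider: V_A = 15.0 × 3.938/(1.74 + 3.938) = 10.40 V.
I(R1) = V_A / R1 = 10.40/45.3 = 0.2297 µA.
(Check via current divider: I_total = 2.642 µA; share G_k/ΣG = 0.08693 → same result.)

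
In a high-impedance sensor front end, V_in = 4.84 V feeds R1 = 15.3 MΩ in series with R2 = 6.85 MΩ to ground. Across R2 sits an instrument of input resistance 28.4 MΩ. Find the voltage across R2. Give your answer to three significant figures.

The load sits in parallel with R2, giving an effective lower resistance R2' = R2·R_L/(R2+R_L) = 5.519 MΩ.
Now apply the divider: V_out = 4.84 × 0.2651 = 1.283 V.
(Unloaded it would be 1.50 V; the load pulls it down.)

V_out ≈ 1.28 V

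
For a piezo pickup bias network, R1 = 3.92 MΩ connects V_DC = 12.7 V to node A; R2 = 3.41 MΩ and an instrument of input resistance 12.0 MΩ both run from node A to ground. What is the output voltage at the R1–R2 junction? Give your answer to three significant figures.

R2 ‖ R_L = (3.41 × 12.0)/(3.41 + 12.0) = 2.655 MΩ.
Now apply the divider: V_out = 12.7 × 0.4038 = 5.129 V.
(Unloaded it would be 5.91 V; the load pulls it down.)

V_out ≈ 5.13 V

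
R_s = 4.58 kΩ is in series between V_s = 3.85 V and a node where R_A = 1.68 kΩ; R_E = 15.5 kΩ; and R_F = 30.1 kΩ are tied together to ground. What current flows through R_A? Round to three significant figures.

Parallel bank: R_p = 1/(1/1.68 + 1/15.5 + 1/30.1) = 1.443 kΩ.
V_A by voltage divider: V_A = 3.85 × 1.443/(4.58 + 1.443) = 0.9224 V.
I(R_A) = V_A / R_A = 0.9224/1.68 = 0.5491 mA.
(Equivalently: I_total = 0.6392 mA, then current-divider fraction G_k/ΣG = 0.8590.)

I ≈ 0.549 mA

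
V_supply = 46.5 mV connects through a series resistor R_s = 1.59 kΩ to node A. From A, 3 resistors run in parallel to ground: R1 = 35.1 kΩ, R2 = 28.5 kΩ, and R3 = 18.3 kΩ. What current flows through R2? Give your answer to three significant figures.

I ≈ 1.37 µA

Equivalent of the parallel group: R_p = 8.459 kΩ.
Node voltage V_A = V_supply · R_p/(R_s + R_p) = 46.5 × 0.8418 = 39.14 mV.
Branch current I = V_A/R2 = 39.14/28.5 = 1.373 µA.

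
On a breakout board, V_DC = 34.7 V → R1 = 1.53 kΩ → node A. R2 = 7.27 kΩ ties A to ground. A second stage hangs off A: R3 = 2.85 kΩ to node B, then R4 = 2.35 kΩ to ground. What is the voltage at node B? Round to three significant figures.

The second stage (R3 + R4 = 5.200 kΩ) loads node A in parallel with R2.
R2 ‖ (R3+R4) = 3.032 kΩ.
So V_A = 34.7 × 0.6646 = 23.06 V.
Then the unloaded second divider: V_B = V_A × R4/(R3+R4) = 23.06 × 0.4519 = 10.42 V.

V_B ≈ 10.4 V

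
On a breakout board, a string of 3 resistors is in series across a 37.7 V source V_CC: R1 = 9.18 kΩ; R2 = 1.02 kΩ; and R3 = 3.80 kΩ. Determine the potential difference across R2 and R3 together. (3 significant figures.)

V ≈ 13.0 V

Total series resistance ΣR = 9.18 + 1.02 + 3.80 = 14.00 kΩ.
R_{R2..R3} = 1.02 + 3.80 = 4.820 kΩ.
By the voltage-divider rule, V = 37.7 × 4.820/14.00 = 12.98 V.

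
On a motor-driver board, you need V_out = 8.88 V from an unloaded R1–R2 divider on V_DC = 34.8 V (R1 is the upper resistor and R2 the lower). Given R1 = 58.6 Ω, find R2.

R2 ≈ 20.1 Ω

Required fraction k = V_out/V_DC = 0.2552.
Rearranging, R2 = R1·k/(1−k) = 58.6 × 0.3426 = 20.08 Ω.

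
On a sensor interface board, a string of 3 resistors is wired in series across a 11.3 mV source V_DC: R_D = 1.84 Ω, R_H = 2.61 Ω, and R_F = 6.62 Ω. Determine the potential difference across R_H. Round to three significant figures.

Series total: ΣR = 1.84 + 2.61 + 6.62 = 11.07 Ω.
By the voltage-divider rule, V = 11.3 × 2.610/11.07 = 2.664 mV.

V ≈ 2.66 mV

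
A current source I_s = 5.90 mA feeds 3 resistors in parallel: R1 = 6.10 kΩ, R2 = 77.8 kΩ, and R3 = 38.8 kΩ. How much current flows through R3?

Total conductance ΣG = 1/6.10 + 1/77.8 + 1/38.8 = 0.2026 (units of 1/kΩ).
R3 takes the fraction G_k/ΣG = 0.02577/0.2026 = 0.1272, so I = 5.90 × 0.1272 = 0.7507 mA.

I ≈ 0.751 mA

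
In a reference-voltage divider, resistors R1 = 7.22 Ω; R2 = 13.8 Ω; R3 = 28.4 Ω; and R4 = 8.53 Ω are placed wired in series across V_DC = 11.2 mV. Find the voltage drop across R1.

ΣR = 7.22 + 13.8 + 28.4 + 8.53 = 57.95 Ω.
V = V_DC · R/ΣR = 11.2 × 0.1246 = 1.395 mV.

V ≈ 1.40 mV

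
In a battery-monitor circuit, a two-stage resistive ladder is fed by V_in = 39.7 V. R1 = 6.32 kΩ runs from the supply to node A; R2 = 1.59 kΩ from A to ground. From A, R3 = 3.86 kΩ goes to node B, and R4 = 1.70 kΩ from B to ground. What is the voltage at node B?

V_B ≈ 1.99 V

The second stage (R3 + R4 = 5.560 kΩ) loads node A in parallel with R2.
R2 ‖ (R3+R4) = 1.236 kΩ.
So V_A = 39.7 × 0.1636 = 6.496 V.
Stage 2 is unloaded, so V_B = V_A · R4/(R3+R4) = 6.496 × 1.70/5.560 = 1.986 V.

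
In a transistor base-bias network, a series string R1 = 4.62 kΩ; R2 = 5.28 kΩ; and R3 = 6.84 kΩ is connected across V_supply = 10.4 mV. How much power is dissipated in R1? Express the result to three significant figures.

ΣR = 16.74 kΩ → I = 10.4/16.74 = 0.6213 µA.
P = I²R = 0.3860 × 4.62 = 1.783 nW.

P ≈ 1.78 nW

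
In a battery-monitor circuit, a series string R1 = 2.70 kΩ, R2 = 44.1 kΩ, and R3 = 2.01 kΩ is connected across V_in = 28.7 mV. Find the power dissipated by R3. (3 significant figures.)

P ≈ 0.695 nW

ΣR = 48.81 kΩ → I = 28.7/48.81 = 0.5880 µA.
P(R3) = I²·R3 = (0.5880)² × 2.01 = 0.6949 nW.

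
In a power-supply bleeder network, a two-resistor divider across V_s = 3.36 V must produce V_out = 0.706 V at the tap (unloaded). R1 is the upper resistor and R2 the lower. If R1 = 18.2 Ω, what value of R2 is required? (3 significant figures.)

R2 ≈ 4.84 Ω

Required fraction k = V_out/V_s = 0.2101.
Rearranging, R2 = R1·k/(1−k) = 18.2 × 0.2660 = 4.841 Ω.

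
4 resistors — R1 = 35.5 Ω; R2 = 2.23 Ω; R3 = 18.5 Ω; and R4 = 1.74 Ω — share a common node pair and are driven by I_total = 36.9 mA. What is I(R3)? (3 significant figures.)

ΣG = 1/35.5 + 1/2.23 + 1/18.5 + 1/1.74 = 1.105.
Current divider: I(R3) = I_total · G_k/ΣG = 36.9 × (0.05405/1.105) = 36.9 × 0.04890 = 1.804 mA.

I ≈ 1.80 mA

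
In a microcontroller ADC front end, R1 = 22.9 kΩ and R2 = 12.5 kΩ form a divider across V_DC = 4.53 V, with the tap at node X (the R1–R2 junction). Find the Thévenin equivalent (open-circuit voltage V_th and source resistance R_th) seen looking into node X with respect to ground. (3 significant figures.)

V_th ≈ 1.60 V, R_th ≈ 8.09 kΩ

With X open, the divider is unloaded: V_th = 4.53 × 12.5/35.40 = 1.600 V.
With V_DC suppressed (replaced by a short), R_th = R1 ‖ R2 = (22.90 × 12.5)/(22.90 + 12.5) = 8.086 kΩ.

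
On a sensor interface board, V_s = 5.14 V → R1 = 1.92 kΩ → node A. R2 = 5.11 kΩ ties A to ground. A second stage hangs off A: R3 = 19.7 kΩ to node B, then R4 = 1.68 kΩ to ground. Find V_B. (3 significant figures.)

V_B ≈ 0.276 V

Looking into the second stage from A: R3 + R4 = 21.38 kΩ appears in parallel with R2.
R2 ‖ (R3+R4) = 4.124 kΩ.
V_A = 5.14 × 4.124/(1.92 + 4.124) = 3.507 V.
Then the unloaded second divider: V_B = V_A × R4/(R3+R4) = 3.507 × 0.07858 = 0.2756 V.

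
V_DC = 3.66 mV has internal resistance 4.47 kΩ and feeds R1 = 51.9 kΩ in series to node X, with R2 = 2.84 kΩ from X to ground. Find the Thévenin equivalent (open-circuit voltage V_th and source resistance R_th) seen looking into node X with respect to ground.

R1' = 4.47 + 51.9 = 56.37 kΩ (source resistance + R1).
With X open, the divider is unloaded: V_th = 3.66 × 2.84/59.21 = 0.1756 mV.
Zeroing V_DC shorts the top of R1' to ground, so R_th = R1' ‖ R2 = 2.704 kΩ.

V_th ≈ 0.176 mV, R_th ≈ 2.70 kΩ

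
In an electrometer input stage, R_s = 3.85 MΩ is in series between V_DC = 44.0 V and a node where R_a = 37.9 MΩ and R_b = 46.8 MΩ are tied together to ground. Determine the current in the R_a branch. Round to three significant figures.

Combine the parallel branches: R_p = (1/37.9 + 1/46.8)⁻¹ = 20.94 MΩ.
Node voltage V_A = V_DC · R_p/(R_s + R_p) = 44.0 × 0.8447 = 37.17 V.
I(R_a) = V_A / R_a = 37.17/37.9 = 0.9807 µA.
(Equivalently: I_total = 1.775 µA, then current-divider fraction G_k/ΣG = 0.5525.)

I ≈ 0.981 µA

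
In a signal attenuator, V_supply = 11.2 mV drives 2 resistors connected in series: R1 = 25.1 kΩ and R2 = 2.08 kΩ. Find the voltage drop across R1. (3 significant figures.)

V ≈ 10.3 mV

Total series resistance ΣR = 25.1 + 2.08 = 27.18 kΩ.
V = V_supply · R/ΣR = 11.2 × 0.9235 = 10.34 mV.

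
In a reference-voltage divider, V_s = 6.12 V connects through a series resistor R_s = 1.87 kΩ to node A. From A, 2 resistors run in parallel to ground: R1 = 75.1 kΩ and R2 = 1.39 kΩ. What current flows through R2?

I ≈ 1.86 mA

Parallel bank: R_p = 1/(1/75.1 + 1/1.39) = 1.365 kΩ.
Node voltage V_A = V_s · R_p/(R_s + R_p) = 6.12 × 0.4219 = 2.582 V.
Branch current I = V_A/R2 = 2.582/1.39 = 1.858 mA.
(Equivalently: I_total = 1.892 mA, then current-divider fraction G_k/ΣG = 0.9818.)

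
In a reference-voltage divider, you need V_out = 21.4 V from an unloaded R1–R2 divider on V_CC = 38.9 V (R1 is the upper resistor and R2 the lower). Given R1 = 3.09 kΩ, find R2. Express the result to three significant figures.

V_out/V_CC = R2/(R1+R2) = 0.5501.
So R2 = R1 · V_out/(V_CC − V_out) = 3.09 × 21.4/(38.9 − 21.4) = 3.09 × 1.223 = 3.779 kΩ.

R2 ≈ 3.78 kΩ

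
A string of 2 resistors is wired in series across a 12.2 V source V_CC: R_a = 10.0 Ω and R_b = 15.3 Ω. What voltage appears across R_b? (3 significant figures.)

Series total: ΣR = 10.0 + 15.3 = 25.30 Ω.
V = V_CC · R/ΣR = 12.2 × 0.6047 = 7.378 V.

V ≈ 7.38 V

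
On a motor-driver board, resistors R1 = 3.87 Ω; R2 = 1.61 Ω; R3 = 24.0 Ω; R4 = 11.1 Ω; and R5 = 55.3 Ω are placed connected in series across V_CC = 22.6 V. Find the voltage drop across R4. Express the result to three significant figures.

Series total: ΣR = 3.87 + 1.61 + 24.0 + 11.1 + 55.3 = 95.88 Ω.
Voltage divider: V = V_CC · (11.10 / 95.88) = 22.6 × 0.1158 = 2.616 V.

V ≈ 2.62 V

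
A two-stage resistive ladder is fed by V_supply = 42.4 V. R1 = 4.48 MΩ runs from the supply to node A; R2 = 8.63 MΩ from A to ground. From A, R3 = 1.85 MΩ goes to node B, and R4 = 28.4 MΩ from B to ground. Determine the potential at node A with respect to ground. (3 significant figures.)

Looking into the second stage from A: R3 + R4 = 30.25 MΩ appears in parallel with R2.
R2 ‖ (R3+R4) = 6.714 MΩ.
First divider: V_A = V_supply · 6.714/(4.48 + 6.714) = 25.43 V.

V_A ≈ 25.4 V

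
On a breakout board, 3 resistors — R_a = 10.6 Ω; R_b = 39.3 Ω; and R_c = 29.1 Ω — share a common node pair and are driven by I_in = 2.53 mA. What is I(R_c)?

ΣG = 1/10.6 + 1/39.3 + 1/29.1 = 0.1541.
R_c takes the fraction G_k/ΣG = 0.03436/0.1541 = 0.2229, so I = 2.53 × 0.2229 = 0.5640 mA.

I ≈ 0.564 mA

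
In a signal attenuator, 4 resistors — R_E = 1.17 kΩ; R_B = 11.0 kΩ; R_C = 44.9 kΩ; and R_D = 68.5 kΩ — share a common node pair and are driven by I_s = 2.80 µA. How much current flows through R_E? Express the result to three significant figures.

ΣG = 1/1.17 + 1/11.0 + 1/44.9 + 1/68.5 = 0.9825.
Current divider: I(R_E) = I_s · G_k/ΣG = 2.80 × (0.8547/0.9825) = 2.80 × 0.8699 = 2.436 µA.

I ≈ 2.44 µA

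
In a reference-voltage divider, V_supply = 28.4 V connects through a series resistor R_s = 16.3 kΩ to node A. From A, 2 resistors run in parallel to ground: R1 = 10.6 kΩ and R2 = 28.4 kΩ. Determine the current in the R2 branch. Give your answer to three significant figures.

Parallel bank: R_p = 1/(1/10.6 + 1/28.4) = 7.719 kΩ.
Node voltage V_A = V_supply · R_p/(R_s + R_p) = 28.4 × 0.3214 = 9.127 V.
I(R2) = V_A / R2 = 9.127/28.4 = 0.3214 mA.
(Equivalently: I_total = 1.182 mA, then current-divider fraction G_k/ΣG = 0.2718.)

I ≈ 0.321 mA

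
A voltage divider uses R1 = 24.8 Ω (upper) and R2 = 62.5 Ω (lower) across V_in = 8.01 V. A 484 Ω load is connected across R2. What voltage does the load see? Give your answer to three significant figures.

V_out ≈ 5.53 V

R2 ‖ R_L = (62.5 × 484)/(62.5 + 484) = 55.35 Ω.
Voltage divider with the loaded lower leg: V_out = 8.01 × 55.35/(24.8 + 55.35) = 8.01 × 0.6906 = 5.532 V.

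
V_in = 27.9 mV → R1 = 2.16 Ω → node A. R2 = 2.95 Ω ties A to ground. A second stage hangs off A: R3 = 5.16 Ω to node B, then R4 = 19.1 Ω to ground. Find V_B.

V_B ≈ 12.1 mV

Looking into the second stage from A: R3 + R4 = 24.26 Ω appears in parallel with R2.
R2 ‖ (R3+R4) = 2.630 Ω.
So V_A = 27.9 × 0.5491 = 15.32 mV.
Stage 2 is unloaded, so V_B = V_A · R4/(R3+R4) = 15.32 × 19.1/24.26 = 12.06 mV.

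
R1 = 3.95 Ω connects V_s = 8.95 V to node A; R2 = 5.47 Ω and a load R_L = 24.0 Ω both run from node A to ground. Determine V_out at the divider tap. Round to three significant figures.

V_out ≈ 4.74 V

The load sits in parallel with R2, giving an effective lower resistance R2' = R2·R_L/(R2+R_L) = 4.455 Ω.
Then V_out = V_s · R2'/(R1 + R2') = 8.95 × 4.455/8.405 = 4.744 V.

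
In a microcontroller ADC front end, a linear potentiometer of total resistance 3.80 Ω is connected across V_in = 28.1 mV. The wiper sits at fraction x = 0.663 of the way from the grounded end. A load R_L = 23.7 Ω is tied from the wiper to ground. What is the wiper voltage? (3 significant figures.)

The pot divides into 1.281 Ω above the wiper and 2.519 Ω below.
Lower segment in parallel with the load: 2.519 ‖ 23.7 = 2.277 Ω.
V_out = 28.1 × 2.277/(1.281 + 2.277) = 17.99 mV.

V_out ≈ 18.0 mV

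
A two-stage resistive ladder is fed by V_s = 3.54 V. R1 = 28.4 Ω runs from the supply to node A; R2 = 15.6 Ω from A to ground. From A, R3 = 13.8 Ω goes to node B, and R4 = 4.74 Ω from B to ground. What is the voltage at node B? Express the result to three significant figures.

V_B ≈ 0.208 V

Looking into the second stage from A: R3 + R4 = 18.54 Ω appears in parallel with R2.
Effective lower resistance at A: R2 ‖ 18.54 = 8.472 Ω.
First divider: V_A = V_s · 8.472/(28.4 + 8.472) = 0.8134 V.
Then the unloaded second divider: V_B = V_A × R4/(R3+R4) = 0.8134 × 0.2557 = 0.2079 V.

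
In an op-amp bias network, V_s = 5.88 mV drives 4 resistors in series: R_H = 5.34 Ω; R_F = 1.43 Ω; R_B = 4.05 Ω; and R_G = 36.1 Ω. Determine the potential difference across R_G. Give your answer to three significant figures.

V ≈ 4.52 mV

Total series resistance ΣR = 5.34 + 1.43 + 4.05 + 36.1 = 46.92 Ω.
Voltage divider: V = V_s · (36.10 / 46.92) = 5.88 × 0.7694 = 4.524 mV.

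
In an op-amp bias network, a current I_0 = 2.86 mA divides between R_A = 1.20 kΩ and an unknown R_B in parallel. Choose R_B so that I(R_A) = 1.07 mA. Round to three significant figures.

R_B ≈ 0.717 kΩ

In a two-way split, I_A/I_0 = R_B/(R_A + R_B).
With f = 0.3741, R_B = R_A · f/(1−f) = 1.20 × 0.5978 = 0.7173 kΩ.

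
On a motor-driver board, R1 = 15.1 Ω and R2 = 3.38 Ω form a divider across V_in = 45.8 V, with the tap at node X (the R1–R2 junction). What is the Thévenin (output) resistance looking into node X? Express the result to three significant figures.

R_th ≈ 2.76 Ω

Zeroing V_in shorts the top of R1 to ground, so R_th = R1 ‖ R2 = 2.762 Ω.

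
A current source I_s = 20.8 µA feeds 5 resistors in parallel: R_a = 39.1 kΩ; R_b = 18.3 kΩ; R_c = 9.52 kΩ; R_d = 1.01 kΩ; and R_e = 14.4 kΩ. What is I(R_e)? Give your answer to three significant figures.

Total conductance ΣG = 1/39.1 + 1/18.3 + 1/9.52 + 1/1.01 + 1/14.4 = 1.245 (units of 1/kΩ).
Current divider: I(R_e) = I_s · G_k/ΣG = 20.8 × (0.06944/1.245) = 20.8 × 0.05579 = 1.160 µA.

I ≈ 1.16 µA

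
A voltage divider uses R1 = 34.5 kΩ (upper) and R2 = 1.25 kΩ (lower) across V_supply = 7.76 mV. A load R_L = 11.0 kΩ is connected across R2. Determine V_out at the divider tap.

V_out ≈ 0.245 mV

First combine the lower leg with the load: R2 ‖ R_L = 1.122 kΩ.
Voltage divider with the loaded lower leg: V_out = 7.76 × 1.122/(34.5 + 1.122) = 7.76 × 0.03151 = 0.2445 mV.
(Unloaded it would be 0.271 mV; the load pulls it down.)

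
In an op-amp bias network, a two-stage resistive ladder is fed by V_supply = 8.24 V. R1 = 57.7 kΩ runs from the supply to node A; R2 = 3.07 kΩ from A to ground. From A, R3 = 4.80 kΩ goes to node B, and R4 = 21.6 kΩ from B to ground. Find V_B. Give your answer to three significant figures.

V_B ≈ 0.307 V

Looking into the second stage from A: R3 + R4 = 26.40 kΩ appears in parallel with R2.
Effective lower resistance at A: R2 ‖ 26.40 = 2.750 kΩ.
So V_A = 8.24 × 0.04550 = 0.3749 V.
Then the unloaded second divider: V_B = V_A × R4/(R3+R4) = 0.3749 × 0.8182 = 0.3067 V.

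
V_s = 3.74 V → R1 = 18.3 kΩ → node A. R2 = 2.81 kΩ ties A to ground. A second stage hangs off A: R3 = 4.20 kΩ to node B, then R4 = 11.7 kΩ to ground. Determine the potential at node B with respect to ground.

Looking into the second stage from A: R3 + R4 = 15.90 kΩ appears in parallel with R2.
Effective lower resistance at A: R2 ‖ 15.90 = 2.388 kΩ.
First divider: V_A = V_s · 2.388/(18.3 + 2.388) = 0.4317 V.
Stage 2 is unloaded, so V_B = V_A · R4/(R3+R4) = 0.4317 × 11.7/15.90 = 0.3177 V.

V_B ≈ 0.318 V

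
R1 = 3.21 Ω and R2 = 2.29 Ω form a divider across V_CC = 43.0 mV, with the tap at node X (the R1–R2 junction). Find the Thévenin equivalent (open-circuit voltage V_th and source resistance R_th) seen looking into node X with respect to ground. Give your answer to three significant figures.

Open-circuit (no load on X): V_th = V_CC · R2/(R1 + R2) = 43.0 × 2.29/(3.210 + 2.29) = 17.90 mV.
Looking into X with the source shorted: R_th = R1·R2/(R1+R2) = 3.210 × 2.29/5.500 = 1.337 Ω.

V_th ≈ 17.9 mV, R_th ≈ 1.34 Ω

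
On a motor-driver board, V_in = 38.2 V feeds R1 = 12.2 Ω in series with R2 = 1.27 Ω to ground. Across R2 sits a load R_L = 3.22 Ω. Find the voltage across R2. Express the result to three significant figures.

First combine the lower leg with the load: R2 ‖ R_L = 0.9108 Ω.
Then V_out = V_in · R2'/(R1 + R2') = 38.2 × 0.9108/13.11 = 2.654 V.

V_out ≈ 2.65 V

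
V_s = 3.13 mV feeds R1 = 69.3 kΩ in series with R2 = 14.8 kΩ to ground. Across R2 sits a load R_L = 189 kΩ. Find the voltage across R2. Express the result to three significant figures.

V_out ≈ 0.517 mV

R2 ‖ R_L = (14.8 × 189)/(14.8 + 189) = 13.73 kΩ.
Then V_out = V_s · R2'/(R1 + R2') = 3.13 × 13.73/83.03 = 0.5174 mV.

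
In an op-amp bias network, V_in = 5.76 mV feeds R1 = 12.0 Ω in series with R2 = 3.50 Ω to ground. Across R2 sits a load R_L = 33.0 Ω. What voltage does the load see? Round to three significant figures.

The load sits in parallel with R2, giving an effective lower resistance R2' = R2·R_L/(R2+R_L) = 3.164 Ω.
Voltage divider with the loaded lower leg: V_out = 5.76 × 3.164/(12.0 + 3.164) = 5.76 × 0.2087 = 1.202 mV.

V_out ≈ 1.20 mV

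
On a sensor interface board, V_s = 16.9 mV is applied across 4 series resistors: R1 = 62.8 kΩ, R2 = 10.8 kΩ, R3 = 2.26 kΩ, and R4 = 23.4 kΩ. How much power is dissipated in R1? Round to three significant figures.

P ≈ 1.82 nW

The common current is I = 16.9/99.26 = 0.1703 µA.
P = I²R = 0.02899 × 62.8 = 1.820 nW.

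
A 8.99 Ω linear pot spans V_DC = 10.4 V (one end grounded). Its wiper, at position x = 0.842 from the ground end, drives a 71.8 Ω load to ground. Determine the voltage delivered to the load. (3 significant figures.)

Lower segment x·R_p = 7.570 Ω; upper segment (1−x)·R_p = 1.420 Ω.
R_L loads the lower segment: effective lower R = 6.848 Ω.
Then V_out = V_DC · 6.848/(1.420 + 6.848) = 8.613 V.

V_out ≈ 8.61 V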